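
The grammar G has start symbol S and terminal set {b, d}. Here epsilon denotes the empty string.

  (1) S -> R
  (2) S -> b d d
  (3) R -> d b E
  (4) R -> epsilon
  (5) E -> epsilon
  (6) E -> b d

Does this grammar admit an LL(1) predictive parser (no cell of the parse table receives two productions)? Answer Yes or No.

FIRST(S) = {epsilon, b, d}
FIRST(R) = {epsilon, d}
FIRST(E) = {epsilon, b}
FOLLOW(S) = {$}
FOLLOW(R) = {$}
FOLLOW(E) = {$}
Each cell of M receives at most one production.

Yes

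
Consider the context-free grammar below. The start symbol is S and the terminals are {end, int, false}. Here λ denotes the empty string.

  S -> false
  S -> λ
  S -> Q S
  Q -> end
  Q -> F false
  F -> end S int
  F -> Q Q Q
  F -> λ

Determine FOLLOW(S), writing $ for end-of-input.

FIRST(S) = {λ, end, false}  (via Q S)
FIRST(Q) = {end, false}  (via F false)
FIRST(F) = {λ, end, false}  (via Q Q Q)
FOLLOW(S) includes $ since S is the start symbol.
FOLLOW(S): in S->Q S, the suffix after S is empty (adds nothing new); in F->end S int, S is followed by int with FIRST {int}. Thus FOLLOW(S) = {$, int}.
FOLLOW(F): in Q->F false, F is followed by false with FIRST {false}. Thus FOLLOW(F) = {false}.
FOLLOW(Q): in S->Q S, Q is followed by S with FIRST {λ, end, false}; in S->Q S, the suffix after Q is nullable, so FOLLOW(Q) ⊇ FOLLOW(S) = {$, int}; in F->Q Q Q (occurrence 1), Q is followed by Q Q with FIRST {end, false}; in F->Q Q Q (occurrence 2), Q is followed by Q with FIRST {end, false}; in F->Q Q Q (occurrence 3), the suffix after Q is empty, so FOLLOW(Q) ⊇ FOLLOW(F) = {false}. Thus FOLLOW(Q) = {$, end, false, int}.

{$, int}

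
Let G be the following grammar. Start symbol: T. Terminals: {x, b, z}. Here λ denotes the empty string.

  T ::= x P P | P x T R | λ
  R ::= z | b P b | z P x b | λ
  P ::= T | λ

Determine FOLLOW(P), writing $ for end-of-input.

{$, b, x, z}

FIRST(R) = {λ, b, z}
FIRST(T) = {λ, x}  (via P x T R)
FIRST(P) = {λ, x}  (via T)
FOLLOW(T) includes $ since T is the start symbol.
FOLLOW(T): in T::=P x T R, T is followed by R with FIRST {λ, b, z}; in T::=P x T R, the suffix after T is nullable (adds nothing new); in P::=T, the suffix after T is empty, so FOLLOW(T) ⊇ FOLLOW(P) = {$, b, x, z}. Thus FOLLOW(T) = {$, b, x, z}.
FOLLOW(R): in T::=P x T R, the suffix after R is empty, so FOLLOW(R) ⊇ FOLLOW(T) = {$, b, x, z}. Thus FOLLOW(R) = {$, b, x, z}.
FOLLOW(P): in T::=x P P (occurrence 1), P is followed by P with FIRST {λ, x}; in T::=x P P (occurrence 1), the suffix after P is nullable, so FOLLOW(P) ⊇ FOLLOW(T) = {$, b, x, z}; in T::=x P P (occurrence 2), the suffix after P is empty, so FOLLOW(P) ⊇ FOLLOW(T) = {$, b, x, z}; in T::=P x T R, P is followed by x T R with FIRST {x}; in R::=b P b, P is followed by b with FIRST {b}; in R::=z P x b, P is followed by x b with FIRST {x}. Thus FOLLOW(P) = {$, b, x, z}.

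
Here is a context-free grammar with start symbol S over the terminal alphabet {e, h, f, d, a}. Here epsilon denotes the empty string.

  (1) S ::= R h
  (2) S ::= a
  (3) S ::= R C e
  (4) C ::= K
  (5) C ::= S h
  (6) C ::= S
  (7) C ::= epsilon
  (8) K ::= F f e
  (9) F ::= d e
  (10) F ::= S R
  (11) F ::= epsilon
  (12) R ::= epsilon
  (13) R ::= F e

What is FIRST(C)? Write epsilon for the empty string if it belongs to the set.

FIRST(S) = {a, d, e, f, h}  (via R h, R C e)
FIRST(F) = {epsilon, a, d, e, f, h}  (via S R)
FIRST(K) = {a, d, e, f, h}  (via F f e)
FIRST(R) = {epsilon, a, d, e, f, h}  (via F e)
FIRST(C) = {epsilon, a, d, e, f, h}  (via K, S h, S)

{epsilon, a, d, e, f, h}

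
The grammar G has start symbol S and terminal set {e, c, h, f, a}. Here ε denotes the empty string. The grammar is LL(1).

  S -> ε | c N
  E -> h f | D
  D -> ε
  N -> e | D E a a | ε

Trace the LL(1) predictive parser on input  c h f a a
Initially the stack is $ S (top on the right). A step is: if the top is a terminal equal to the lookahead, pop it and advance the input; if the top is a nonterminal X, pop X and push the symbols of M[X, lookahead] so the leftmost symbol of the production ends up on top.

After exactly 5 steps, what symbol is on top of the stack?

     Stack      Input        Action
  1  $ S        c h f a a $  expand S -> c N
  2  $ N c      c h f a a $  match c
  3  $ N        h f a a $    expand N -> D E a a
  4  $ a a E D  h f a a $    expand D -> ε
  5  $ a a E    h f a a $    expand E -> h f
Stack after step 5: $ a a f h (top = h).

h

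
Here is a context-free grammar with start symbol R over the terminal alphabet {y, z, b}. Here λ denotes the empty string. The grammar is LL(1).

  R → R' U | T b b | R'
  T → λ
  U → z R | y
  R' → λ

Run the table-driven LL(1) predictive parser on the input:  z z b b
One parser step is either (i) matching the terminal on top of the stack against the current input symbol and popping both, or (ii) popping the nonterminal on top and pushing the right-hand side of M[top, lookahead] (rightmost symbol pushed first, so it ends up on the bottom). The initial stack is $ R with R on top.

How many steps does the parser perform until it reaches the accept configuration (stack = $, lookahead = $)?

step 1: stack=$ R  input=z z b b $  — expand R → R' U
step 2: stack=$ U R'  input=z z b b $  — expand R' → λ
step 3: stack=$ U  input=z z b b $  — expand U → z R
step 4: stack=$ R z  input=z z b b $  — match z
step 5: stack=$ R  input=z b b $  — expand R → R' U
step 6: stack=$ U R'  input=z b b $  — expand R' → λ
step 7: stack=$ U  input=z b b $  — expand U → z R
step 8: stack=$ R z  input=z b b $  — match z
step 9: stack=$ R  input=b b $  — expand R → T b b
step 10: stack=$ b b T  input=b b $  — expand T → λ
step 11: stack=$ b b  input=b b $  — match b
step 12: stack=$ b  input=b $  — match b
Accept reached after 12 steps.

12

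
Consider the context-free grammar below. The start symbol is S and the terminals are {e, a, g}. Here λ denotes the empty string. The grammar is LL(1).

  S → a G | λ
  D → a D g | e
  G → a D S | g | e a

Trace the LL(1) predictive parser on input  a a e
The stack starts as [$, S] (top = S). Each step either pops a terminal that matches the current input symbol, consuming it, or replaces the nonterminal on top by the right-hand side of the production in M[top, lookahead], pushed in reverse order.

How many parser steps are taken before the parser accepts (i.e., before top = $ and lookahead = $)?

step 1: stack=$ S  input=a a e $  — expand S → a G
step 2: stack=$ G a  input=a a e $  — match a
step 3: stack=$ G  input=a e $  — expand G → a D S
step 4: stack=$ S D a  input=a e $  — match a
step 5: stack=$ S D  input=e $  — expand D → e
step 6: stack=$ S e  input=e $  — match e
step 7: stack=$ S  input=$  — expand S → λ
Accept reached after 7 steps.

7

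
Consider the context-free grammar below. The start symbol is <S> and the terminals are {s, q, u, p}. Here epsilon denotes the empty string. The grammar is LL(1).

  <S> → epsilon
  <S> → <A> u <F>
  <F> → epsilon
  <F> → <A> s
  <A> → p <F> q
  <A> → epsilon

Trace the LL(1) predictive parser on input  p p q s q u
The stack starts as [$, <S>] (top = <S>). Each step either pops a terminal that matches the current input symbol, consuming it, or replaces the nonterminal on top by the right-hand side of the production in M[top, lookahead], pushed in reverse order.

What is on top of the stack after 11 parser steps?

<F>

step 1: stack=$ <S>  input=p p q s q u $  — expand <S> → <A> u <F>
step 2: stack=$ <F> u <A>  input=p p q s q u $  — expand <A> → p <F> q
step 3: stack=$ <F> u q <F> p  input=p p q s q u $  — match p
step 4: stack=$ <F> u q <F>  input=p q s q u $  — expand <F> → <A> s
step 5: stack=$ <F> u q s <A>  input=p q s q u $  — expand <A> → p <F> q
step 6: stack=$ <F> u q s q <F> p  input=p q s q u $  — match p
step 7: stack=$ <F> u q s q <F>  input=q s q u $  — expand <F> → epsilon
step 8: stack=$ <F> u q s q  input=q s q u $  — match q
step 9: stack=$ <F> u q s  input=s q u $  — match s
step 10: stack=$ <F> u q  input=q u $  — match q
step 11: stack=$ <F> u  input=u $  — match u
Stack after step 11: $ <F> (top = <F>).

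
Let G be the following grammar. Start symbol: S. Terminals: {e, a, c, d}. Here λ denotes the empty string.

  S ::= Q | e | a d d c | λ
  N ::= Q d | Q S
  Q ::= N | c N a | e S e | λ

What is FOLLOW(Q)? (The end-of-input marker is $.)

FIRST(S): from S::=Q we get {λ, a, c, d, e}; from S::=e we get {e}; from S::=a d d c we get {a}; from S::=λ we get {λ}. So FIRST(S) = {λ, a, c, d, e}.
FIRST(N): from N::=Q d we get {a, c, d, e}; from N::=Q S we get {λ, a, c, d, e}. So FIRST(N) = {λ, a, c, d, e}.
FIRST(Q): from Q::=N we get {λ, a, c, d, e}; from Q::=c N a we get {c}; from Q::=e S e we get {e}; from Q::=λ we get {λ}. So FIRST(Q) = {λ, a, c, d, e}.
FOLLOW(S) includes $ since S is the start symbol.
FOLLOW(S): in N::=Q S, the suffix after S is empty, so FOLLOW(S) ⊇ FOLLOW(N) = {$, a, c, d, e}; in Q::=e S e, S is followed by e with FIRST {e}. Thus FOLLOW(S) = {$, a, c, d, e}.
FOLLOW(N): in Q::=N, the suffix after N is empty, so FOLLOW(N) ⊇ FOLLOW(Q) = {$, a, c, d, e}; in Q::=c N a, N is followed by a with FIRST {a}. Thus FOLLOW(N) = {$, a, c, d, e}.
FOLLOW(Q): in S::=Q, the suffix after Q is empty, so FOLLOW(Q) ⊇ FOLLOW(S) = {$, a, c, d, e}; in N::=Q d, Q is followed by d with FIRST {d}; in N::=Q S, Q is followed by S with FIRST {λ, a, c, d, e}; in N::=Q S, the suffix after Q is nullable, so FOLLOW(Q) ⊇ FOLLOW(N) = {$, a, c, d, e}. Thus FOLLOW(Q) = {$, a, c, d, e}.

{$, a, c, d, e}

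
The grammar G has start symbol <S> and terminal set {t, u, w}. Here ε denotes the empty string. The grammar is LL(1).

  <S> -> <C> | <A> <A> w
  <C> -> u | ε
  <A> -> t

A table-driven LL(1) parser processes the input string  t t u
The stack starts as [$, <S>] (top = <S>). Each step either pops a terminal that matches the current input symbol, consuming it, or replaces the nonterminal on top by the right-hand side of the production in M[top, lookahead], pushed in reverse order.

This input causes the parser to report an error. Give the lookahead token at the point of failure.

u

     Stack        Input    Action
  1  $ <S>        t t u $  expand <S> -> <A> <A> w
  2  $ w <A> <A>  t t u $  expand <A> -> t
  3  $ w <A> t    t t u $  match t
  4  $ w <A>      t u $    expand <A> -> t
  5  $ w t        t u $    match t
  6  $ w          u $      error: top is terminal w but lookahead is u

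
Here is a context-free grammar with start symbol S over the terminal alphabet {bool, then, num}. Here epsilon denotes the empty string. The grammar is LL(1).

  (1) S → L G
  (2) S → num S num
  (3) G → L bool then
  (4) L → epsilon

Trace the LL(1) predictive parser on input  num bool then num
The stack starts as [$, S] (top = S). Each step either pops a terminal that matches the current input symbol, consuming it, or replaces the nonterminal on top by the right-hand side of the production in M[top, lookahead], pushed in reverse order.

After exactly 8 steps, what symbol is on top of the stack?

     Stack              Input                Action
  1  $ S                num bool then num $  expand S → num S num
  2  $ num S num        num bool then num $  match num
  3  $ num S            bool then num $      expand S → L G
  4  $ num G L          bool then num $      expand L → epsilon
  5  $ num G            bool then num $      expand G → L bool then
  6  $ num then bool L  bool then num $      expand L → epsilon
  7  $ num then bool    bool then num $      match bool
  8  $ num then         then num $           match then
Stack after step 8: $ num (top = num).

num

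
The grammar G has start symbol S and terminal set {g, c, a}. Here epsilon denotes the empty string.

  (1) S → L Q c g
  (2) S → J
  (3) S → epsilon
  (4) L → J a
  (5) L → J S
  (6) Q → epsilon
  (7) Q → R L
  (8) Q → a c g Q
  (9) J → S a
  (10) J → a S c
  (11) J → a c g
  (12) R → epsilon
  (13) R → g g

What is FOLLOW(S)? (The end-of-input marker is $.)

FIRST(R): from R→epsilon we get {epsilon}; from R→g g we get {g}. So FIRST(R) = {epsilon, g}.
FIRST(S): from S→L Q c g we get {a}; from S→J we get {a}; from S→epsilon we get {epsilon}. So FIRST(S) = {epsilon, a}.
FIRST(J): from J→S a we get {a}; from J→a S c we get {a}; from J→a c g we get {a}. So FIRST(J) = {a}.
FIRST(L): from L→J a we get {a}; from L→J S we get {a}. So FIRST(L) = {a}.
FIRST(Q): from Q→epsilon we get {epsilon}; from Q→R L we get {a, g}; from Q→a c g Q we get {a}. So FIRST(Q) = {epsilon, a, g}.
FOLLOW(S) includes $ since S is the start symbol.
FOLLOW(Q): in S→L Q c g, Q is followed by c g with FIRST {c}; in Q→a c g Q, the suffix after Q is empty (adds nothing new). Thus FOLLOW(Q) = {c}.
FOLLOW(L): in S→L Q c g, L is followed by Q c g with FIRST {a, c, g}; in Q→R L, the suffix after L is empty, so FOLLOW(L) ⊇ FOLLOW(Q) = {c}. Thus FOLLOW(L) = {a, c, g}.
FOLLOW(S): in L→J S, the suffix after S is empty, so FOLLOW(S) ⊇ FOLLOW(L) = {a, c, g}; in J→S a, S is followed by a with FIRST {a}; in J→a S c, S is followed by c with FIRST {c}. Thus FOLLOW(S) = {$, a, c, g}.
FOLLOW(J): in S→J, the suffix after J is empty, so FOLLOW(J) ⊇ FOLLOW(S) = {$, a, c, g}; in L→J a, J is followed by a with FIRST {a}; in L→J S, J is followed by S with FIRST {epsilon, a}; in L→J S, the suffix after J is nullable, so FOLLOW(J) ⊇ FOLLOW(L) = {a, c, g}. Thus FOLLOW(J) = {$, a, c, g}.
FOLLOW(R): in Q→R L, R is followed by L with FIRST {a}. Thus FOLLOW(R) = {a}.

{$, a, c, g}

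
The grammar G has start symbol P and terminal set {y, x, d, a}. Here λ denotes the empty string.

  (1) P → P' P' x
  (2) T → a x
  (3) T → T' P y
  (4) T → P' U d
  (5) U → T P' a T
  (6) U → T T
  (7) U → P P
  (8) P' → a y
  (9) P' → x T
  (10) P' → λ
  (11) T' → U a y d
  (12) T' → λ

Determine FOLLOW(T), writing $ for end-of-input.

FIRST(P') = {λ, a, x}
FIRST(P) = {a, x}  (via P' P' x)
FIRST(T) = {a, x}  (via T' P y, P' U d)
FIRST(U) = {a, x}  (via T P' a T, T T, P P)
FIRST(T') = {λ, a, x}  (via U a y d)
FOLLOW(P) includes $ since P is the start symbol.
FOLLOW(U): in T→P' U d, U is followed by d with FIRST {d}; in T'→U a y d, U is followed by a y d with FIRST {a}. Thus FOLLOW(U) = {a, d}.
FOLLOW(P): in T→T' P y, P is followed by y with FIRST {y}; in U→P P (occurrence 1), P is followed by P with FIRST {a, x}; in U→P P (occurrence 2), the suffix after P is empty, so FOLLOW(P) ⊇ FOLLOW(U) = {a, d}. Thus FOLLOW(P) = {$, a, d, x, y}.
FOLLOW(P'): in P→P' P' x (occurrence 1), P' is followed by P' x with FIRST {a, x}; in P→P' P' x (occurrence 2), P' is followed by x with FIRST {x}; in T→P' U d, P' is followed by U d with FIRST {a, x}; in U→T P' a T, P' is followed by a T with FIRST {a}. Thus FOLLOW(P') = {a, x}.
FOLLOW(T): in U→T P' a T (occurrence 1), T is followed by P' a T with FIRST {a, x}; in U→T P' a T (occurrence 2), the suffix after T is empty, so FOLLOW(T) ⊇ FOLLOW(U) = {a, d}; in U→T T (occurrence 1), T is followed by T with FIRST {a, x}; in U→T T (occurrence 2), the suffix after T is empty, so FOLLOW(T) ⊇ FOLLOW(U) = {a, d}; in P'→x T, the suffix after T is empty, so FOLLOW(T) ⊇ FOLLOW(P') = {a, x}. Thus FOLLOW(T) = {a, d, x}.
FOLLOW(T'): in T→T' P y, T' is followed by P y with FIRST {a, x}. Thus FOLLOW(T') = {a, x}.

{a, d, x}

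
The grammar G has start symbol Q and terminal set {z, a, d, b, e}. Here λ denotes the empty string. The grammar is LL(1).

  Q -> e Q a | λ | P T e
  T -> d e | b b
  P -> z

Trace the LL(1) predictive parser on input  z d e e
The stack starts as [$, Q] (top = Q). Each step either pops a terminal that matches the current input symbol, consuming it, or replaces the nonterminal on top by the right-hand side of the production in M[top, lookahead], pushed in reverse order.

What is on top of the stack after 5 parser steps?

e

step 1: stack=$ Q  input=z d e e $  — expand Q -> P T e
step 2: stack=$ e T P  input=z d e e $  — expand P -> z
step 3: stack=$ e T z  input=z d e e $  — match z
step 4: stack=$ e T  input=d e e $  — expand T -> d e
step 5: stack=$ e e d  input=d e e $  — match d
Stack after step 5: $ e e (top = e).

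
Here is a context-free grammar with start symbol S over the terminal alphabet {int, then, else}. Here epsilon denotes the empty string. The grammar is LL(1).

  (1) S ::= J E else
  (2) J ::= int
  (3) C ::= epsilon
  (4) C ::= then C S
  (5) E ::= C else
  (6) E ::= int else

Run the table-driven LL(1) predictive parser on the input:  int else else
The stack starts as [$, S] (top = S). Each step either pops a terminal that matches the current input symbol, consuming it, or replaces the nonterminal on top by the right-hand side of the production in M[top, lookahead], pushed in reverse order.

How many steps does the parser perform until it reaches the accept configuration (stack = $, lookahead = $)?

7

     Stack          Input            Action
  1  $ S            int else else $  expand S ::= J E else
  2  $ else E J     int else else $  expand J ::= int
  3  $ else E int   int else else $  match int
  4  $ else E       else else $      expand E ::= C else
  5  $ else else C  else else $      expand C ::= epsilon
  6  $ else else    else else $      match else
  7  $ else         else $           match else
Accept reached after 7 steps.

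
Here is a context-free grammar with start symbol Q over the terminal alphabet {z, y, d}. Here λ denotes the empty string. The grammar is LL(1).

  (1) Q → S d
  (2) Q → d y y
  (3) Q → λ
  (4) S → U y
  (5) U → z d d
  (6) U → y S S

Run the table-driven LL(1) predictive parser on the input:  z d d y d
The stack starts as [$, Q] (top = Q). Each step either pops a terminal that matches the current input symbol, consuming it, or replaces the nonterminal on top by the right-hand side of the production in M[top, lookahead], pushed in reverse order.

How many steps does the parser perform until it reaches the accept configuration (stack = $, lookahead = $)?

8

     Stack        Input        Action
  1  $ Q          z d d y d $  expand Q → S d
  2  $ d S        z d d y d $  expand S → U y
  3  $ d y U      z d d y d $  expand U → z d d
  4  $ d y d d z  z d d y d $  match z
  5  $ d y d d    d d y d $    match d
  6  $ d y d      d y d $      match d
  7  $ d y        y d $        match y
  8  $ d          d $          match d
Accept reached after 8 steps.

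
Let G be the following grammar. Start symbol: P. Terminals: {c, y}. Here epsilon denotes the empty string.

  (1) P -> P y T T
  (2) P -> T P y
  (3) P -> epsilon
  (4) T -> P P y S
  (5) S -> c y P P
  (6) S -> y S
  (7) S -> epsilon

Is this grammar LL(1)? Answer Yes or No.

No

FIRST(P) = {epsilon, y}
FIRST(T) = {y}
FIRST(S) = {epsilon, c, y}
FOLLOW(P) = {$, y}
FOLLOW(T) = {$, y}
FOLLOW(S) = {$, y}
Cell M[P, y] receives both P -> P y T T and P -> T P y and P -> epsilon — the grammar is not LL(1).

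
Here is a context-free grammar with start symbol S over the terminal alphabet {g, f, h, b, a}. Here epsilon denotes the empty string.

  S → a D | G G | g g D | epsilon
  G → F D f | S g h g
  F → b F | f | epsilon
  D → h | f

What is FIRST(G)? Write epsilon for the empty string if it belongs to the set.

FIRST(F) = {epsilon, b, f}
FIRST(D) = {f, h}
FIRST(S) = {epsilon, a, b, f, g, h}  (via G G)
FIRST(G) = {a, b, f, g, h}  (via F D f, S g h g)

{a, b, f, g, h}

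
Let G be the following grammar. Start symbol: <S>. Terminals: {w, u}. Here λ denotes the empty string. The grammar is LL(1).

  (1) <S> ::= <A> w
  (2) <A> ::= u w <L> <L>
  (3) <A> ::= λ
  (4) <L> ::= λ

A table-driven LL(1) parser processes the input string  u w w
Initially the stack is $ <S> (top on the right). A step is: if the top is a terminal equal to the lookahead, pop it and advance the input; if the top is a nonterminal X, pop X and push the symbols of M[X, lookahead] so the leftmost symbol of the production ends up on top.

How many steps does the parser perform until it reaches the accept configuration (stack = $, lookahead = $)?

7

step 1: stack=$ <S>  input=u w w $  — expand <S> ::= <A> w
step 2: stack=$ w <A>  input=u w w $  — expand <A> ::= u w <L> <L>
step 3: stack=$ w <L> <L> w u  input=u w w $  — match u
step 4: stack=$ w <L> <L> w  input=w w $  — match w
step 5: stack=$ w <L> <L>  input=w $  — expand <L> ::= λ
step 6: stack=$ w <L>  input=w $  — expand <L> ::= λ
step 7: stack=$ w  input=w $  — match w
Accept reached after 7 steps.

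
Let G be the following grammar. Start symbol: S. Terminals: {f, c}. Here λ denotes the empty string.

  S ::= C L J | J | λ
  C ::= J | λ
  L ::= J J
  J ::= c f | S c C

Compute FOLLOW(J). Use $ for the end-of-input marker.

FIRST(S) = {λ, c}  (via C L J, J)
FIRST(J) = {c}  (via S c C)
FIRST(C) = {λ, c}  (via J)
FIRST(L) = {c}  (via J J)
FOLLOW(S) includes $ since S is the start symbol.
FOLLOW(S): in J::=S c C, S is followed by c C with FIRST {c}. Thus FOLLOW(S) = {$, c}.
FOLLOW(L): in S::=C L J, L is followed by J with FIRST {c}. Thus FOLLOW(L) = {c}.
FOLLOW(C): in S::=C L J, C is followed by L J with FIRST {c}; in J::=S c C, the suffix after C is empty, so FOLLOW(C) ⊇ FOLLOW(J) = {$, c}. Thus FOLLOW(C) = {$, c}.
FOLLOW(J): in S::=C L J, the suffix after J is empty, so FOLLOW(J) ⊇ FOLLOW(S) = {$, c}; in S::=J, the suffix after J is empty, so FOLLOW(J) ⊇ FOLLOW(S) = {$, c}; in C::=J, the suffix after J is empty, so FOLLOW(J) ⊇ FOLLOW(C) = {$, c}; in L::=J J (occurrence 1), J is followed by J with FIRST {c}; in L::=J J (occurrence 2), the suffix after J is empty, so FOLLOW(J) ⊇ FOLLOW(L) = {c}. Thus FOLLOW(J) = {$, c}.

{$, c}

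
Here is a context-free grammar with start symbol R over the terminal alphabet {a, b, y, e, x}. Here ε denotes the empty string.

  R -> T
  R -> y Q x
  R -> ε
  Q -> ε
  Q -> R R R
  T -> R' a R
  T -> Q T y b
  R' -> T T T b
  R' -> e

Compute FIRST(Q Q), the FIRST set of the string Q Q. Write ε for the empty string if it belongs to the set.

{ε, e, y}

FIRST(R): from R->T we get {e, y}; from R->y Q x we get {y}; from R->ε we get {ε}. So FIRST(R) = {ε, e, y}.
FIRST(Q): from Q->ε we get {ε}; from Q->R R R we get {ε, e, y}. So FIRST(Q) = {ε, e, y}.
FIRST(T): from T->R' a R we get {e, y}; from T->Q T y b we get {e, y}. So FIRST(T) = {e, y}.
FIRST(R'): from R'->T T T b we get {e, y}; from R'->e we get {e}. So FIRST(R') = {e, y}.
FIRST(Q Q): take FIRST of each symbol in turn, carrying on past any symbol whose FIRST contains ε; result {ε, e, y}.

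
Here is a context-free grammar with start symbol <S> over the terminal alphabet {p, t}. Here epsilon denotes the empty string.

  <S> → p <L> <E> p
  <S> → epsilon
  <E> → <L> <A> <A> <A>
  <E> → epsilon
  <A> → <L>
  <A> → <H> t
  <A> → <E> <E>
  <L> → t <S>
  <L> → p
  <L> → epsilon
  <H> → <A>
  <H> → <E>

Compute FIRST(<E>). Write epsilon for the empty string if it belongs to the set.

{epsilon, p, t}

FIRST(<S>): from <S>→p <L> <E> p we get {p}; from <S>→epsilon we get {epsilon}. So FIRST(<S>) = {epsilon, p}.
FIRST(<L>): from <L>→t <S> we get {t}; from <L>→p we get {p}; from <L>→epsilon we get {epsilon}. So FIRST(<L>) = {epsilon, p, t}.
FIRST(<E>): from <E>→<L> <A> <A> <A> we get {epsilon, p, t}; from <E>→epsilon we get {epsilon}. So FIRST(<E>) = {epsilon, p, t}.
FIRST(<A>): from <A>→<L> we get {epsilon, p, t}; from <A>→<H> t we get {p, t}; from <A>→<E> <E> we get {epsilon, p, t}. So FIRST(<A>) = {epsilon, p, t}.
FIRST(<H>): from <H>→<A> we get {epsilon, p, t}; from <H>→<E> we get {epsilon, p, t}. So FIRST(<H>) = {epsilon, p, t}.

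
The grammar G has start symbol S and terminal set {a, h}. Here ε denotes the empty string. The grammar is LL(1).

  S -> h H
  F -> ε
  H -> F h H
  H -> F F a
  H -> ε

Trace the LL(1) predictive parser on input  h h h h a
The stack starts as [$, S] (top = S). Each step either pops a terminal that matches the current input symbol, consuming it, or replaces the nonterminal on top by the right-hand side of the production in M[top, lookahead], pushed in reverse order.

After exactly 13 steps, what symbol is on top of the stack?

step 1: stack=$ S  input=h h h h a $  — expand S -> h H
step 2: stack=$ H h  input=h h h h a $  — match h
step 3: stack=$ H  input=h h h a $  — expand H -> F h H
step 4: stack=$ H h F  input=h h h a $  — expand F -> ε
step 5: stack=$ H h  input=h h h a $  — match h
step 6: stack=$ H  input=h h a $  — expand H -> F h H
step 7: stack=$ H h F  input=h h a $  — expand F -> ε
step 8: stack=$ H h  input=h h a $  — match h
step 9: stack=$ H  input=h a $  — expand H -> F h H
step 10: stack=$ H h F  input=h a $  — expand F -> ε
step 11: stack=$ H h  input=h a $  — match h
step 12: stack=$ H  input=a $  — expand H -> F F a
step 13: stack=$ a F F  input=a $  — expand F -> ε
Stack after step 13: $ a F (top = F).

F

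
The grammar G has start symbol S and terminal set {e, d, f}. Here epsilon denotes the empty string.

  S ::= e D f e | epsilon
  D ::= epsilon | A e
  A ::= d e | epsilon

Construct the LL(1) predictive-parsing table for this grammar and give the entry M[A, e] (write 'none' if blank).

FIRST(S) = {epsilon, e}
FIRST(A) = {epsilon, d}
FIRST(D) = {epsilon, d, e}  (via A e)
FOLLOW(S) includes $ since S is the start symbol.
FOLLOW(A): in D::=A e, A is followed by e with FIRST {e}. Thus FOLLOW(A) = {e}.
For A ::= d e: FIRST(d e) = {d}, so it goes in M[A, t] for t ∈ {d}.
For A ::= epsilon: FIRST(epsilon) = {epsilon}, so it goes in M[A, t] for t ∈ {}; since epsilon ∈ FIRST, also for every t ∈ FOLLOW(A) = {e}.

A ::= epsilon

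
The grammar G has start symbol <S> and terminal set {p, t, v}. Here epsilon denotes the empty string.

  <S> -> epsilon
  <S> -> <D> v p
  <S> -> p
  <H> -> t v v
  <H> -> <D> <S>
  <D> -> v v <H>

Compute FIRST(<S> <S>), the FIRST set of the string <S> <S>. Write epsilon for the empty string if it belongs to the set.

FIRST(<D>) = {v}
FIRST(<S>) = {epsilon, p, v}  (via <D> v p)
FIRST(<H>) = {t, v}  (via <D> <S>)
FIRST(<S> <S>): take FIRST of each symbol in turn, carrying on past any symbol whose FIRST contains epsilon; result {epsilon, p, v}.

{epsilon, p, v}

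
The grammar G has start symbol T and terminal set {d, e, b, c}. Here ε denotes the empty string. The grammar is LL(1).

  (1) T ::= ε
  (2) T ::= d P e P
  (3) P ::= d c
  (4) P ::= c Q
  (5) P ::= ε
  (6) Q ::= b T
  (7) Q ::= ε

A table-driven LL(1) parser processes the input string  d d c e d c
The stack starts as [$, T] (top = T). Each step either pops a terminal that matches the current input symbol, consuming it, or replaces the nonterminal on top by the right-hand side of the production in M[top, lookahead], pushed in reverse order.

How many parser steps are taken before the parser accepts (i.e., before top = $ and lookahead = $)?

9

     Stack      Input          Action
  1  $ T        d d c e d c $  expand T ::= d P e P
  2  $ P e P d  d d c e d c $  match d
  3  $ P e P    d c e d c $    expand P ::= d c
  4  $ P e c d  d c e d c $    match d
  5  $ P e c    c e d c $      match c
  6  $ P e      e d c $        match e
  7  $ P        d c $          expand P ::= d c
  8  $ c d      d c $          match d
  9  $ c        c $            match c
Accept reached after 9 steps.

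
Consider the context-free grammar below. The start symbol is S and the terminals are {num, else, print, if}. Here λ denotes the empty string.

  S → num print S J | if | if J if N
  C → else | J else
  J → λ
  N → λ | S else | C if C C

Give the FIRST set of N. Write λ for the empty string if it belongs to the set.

{λ, else, if, num}

FIRST(S) = {if, num}
FIRST(J) = {λ}
FIRST(C) = {else}  (via J else)
FIRST(N) = {λ, else, if, num}  (via S else, C if C C)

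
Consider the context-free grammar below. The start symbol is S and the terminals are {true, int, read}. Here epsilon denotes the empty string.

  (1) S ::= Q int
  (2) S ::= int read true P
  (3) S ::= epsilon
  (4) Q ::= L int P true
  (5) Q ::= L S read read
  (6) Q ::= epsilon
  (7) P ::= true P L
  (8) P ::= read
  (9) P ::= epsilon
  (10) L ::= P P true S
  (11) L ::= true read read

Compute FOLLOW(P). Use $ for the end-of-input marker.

{$, int, read, true}

FIRST(P): from P::=true P L we get {true}; from P::=read we get {read}; from P::=epsilon we get {epsilon}. So FIRST(P) = {epsilon, read, true}.
FIRST(L): from L::=P P true S we get {read, true}; from L::=true read read we get {true}. So FIRST(L) = {read, true}.
FIRST(Q): from Q::=L int P true we get {read, true}; from Q::=L S read read we get {read, true}; from Q::=epsilon we get {epsilon}. So FIRST(Q) = {epsilon, read, true}.
FIRST(S): from S::=Q int we get {int, read, true}; from S::=int read true P we get {int}; from S::=epsilon we get {epsilon}. So FIRST(S) = {epsilon, int, read, true}.
FOLLOW(S) includes $ since S is the start symbol.
FOLLOW(Q): in S::=Q int, Q is followed by int with FIRST {int}. Thus FOLLOW(Q) = {int}.
FOLLOW(S): in Q::=L S read read, S is followed by read read with FIRST {read}; in L::=P P true S, the suffix after S is empty, so FOLLOW(S) ⊇ FOLLOW(L) = {$, int, read, true}. Thus FOLLOW(S) = {$, int, read, true}.
FOLLOW(P): in S::=int read true P, the suffix after P is empty, so FOLLOW(P) ⊇ FOLLOW(S) = {$, int, read, true}; in Q::=L int P true, P is followed by true with FIRST {true}; in P::=true P L, P is followed by L with FIRST {read, true}; in L::=P P true S (occurrence 1), P is followed by P true S with FIRST {read, true}; in L::=P P true S (occurrence 2), P is followed by true S with FIRST {true}. Thus FOLLOW(P) = {$, int, read, true}.
FOLLOW(L): in Q::=L int P true, L is followed by int P true with FIRST {int}; in Q::=L S read read, L is followed by S read read with FIRST {int, read, true}; in P::=true P L, the suffix after L is empty, so FOLLOW(L) ⊇ FOLLOW(P) = {$, int, read, true}. Thus FOLLOW(L) = {$, int, read, true}.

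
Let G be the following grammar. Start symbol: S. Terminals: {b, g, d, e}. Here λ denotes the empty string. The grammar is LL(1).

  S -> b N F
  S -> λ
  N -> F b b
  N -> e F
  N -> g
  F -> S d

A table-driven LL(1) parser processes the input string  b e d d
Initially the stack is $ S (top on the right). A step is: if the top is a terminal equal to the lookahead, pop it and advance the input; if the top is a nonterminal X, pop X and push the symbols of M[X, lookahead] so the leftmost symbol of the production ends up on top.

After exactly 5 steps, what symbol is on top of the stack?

     Stack    Input      Action
  1  $ S      b e d d $  expand S -> b N F
  2  $ F N b  b e d d $  match b
  3  $ F N    e d d $    expand N -> e F
  4  $ F F e  e d d $    match e
  5  $ F F    d d $      expand F -> S d
Stack after step 5: $ F d S (top = S).

S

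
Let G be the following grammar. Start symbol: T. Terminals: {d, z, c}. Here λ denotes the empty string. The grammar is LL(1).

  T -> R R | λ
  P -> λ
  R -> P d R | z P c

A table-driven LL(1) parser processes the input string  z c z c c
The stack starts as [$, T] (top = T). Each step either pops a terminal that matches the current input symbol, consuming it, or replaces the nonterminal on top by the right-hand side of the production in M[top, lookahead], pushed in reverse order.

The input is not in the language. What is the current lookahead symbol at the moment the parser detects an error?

c

step 1: stack=$ T  input=z c z c c $  — expand T -> R R
step 2: stack=$ R R  input=z c z c c $  — expand R -> z P c
step 3: stack=$ R c P z  input=z c z c c $  — match z
step 4: stack=$ R c P  input=c z c c $  — expand P -> λ
step 5: stack=$ R c  input=c z c c $  — match c
step 6: stack=$ R  input=z c c $  — expand R -> z P c
step 7: stack=$ c P z  input=z c c $  — match z
step 8: stack=$ c P  input=c c $  — expand P -> λ
step 9: stack=$ c  input=c c $  — match c
step 10: stack=$  input=c $  — error: stack empty but input remains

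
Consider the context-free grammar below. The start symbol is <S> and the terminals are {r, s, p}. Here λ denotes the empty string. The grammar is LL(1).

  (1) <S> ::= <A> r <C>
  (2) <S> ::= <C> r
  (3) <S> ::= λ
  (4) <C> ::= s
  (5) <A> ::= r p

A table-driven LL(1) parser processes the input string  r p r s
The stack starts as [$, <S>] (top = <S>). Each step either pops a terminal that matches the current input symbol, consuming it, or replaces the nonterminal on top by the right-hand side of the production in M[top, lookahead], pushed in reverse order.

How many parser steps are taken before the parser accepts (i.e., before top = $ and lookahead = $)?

step 1: stack=$ <S>  input=r p r s $  — expand <S> ::= <A> r <C>
step 2: stack=$ <C> r <A>  input=r p r s $  — expand <A> ::= r p
step 3: stack=$ <C> r p r  input=r p r s $  — match r
step 4: stack=$ <C> r p  input=p r s $  — match p
step 5: stack=$ <C> r  input=r s $  — match r
step 6: stack=$ <C>  input=s $  — expand <C> ::= s
step 7: stack=$ s  input=s $  — match s
Accept reached after 7 steps.

7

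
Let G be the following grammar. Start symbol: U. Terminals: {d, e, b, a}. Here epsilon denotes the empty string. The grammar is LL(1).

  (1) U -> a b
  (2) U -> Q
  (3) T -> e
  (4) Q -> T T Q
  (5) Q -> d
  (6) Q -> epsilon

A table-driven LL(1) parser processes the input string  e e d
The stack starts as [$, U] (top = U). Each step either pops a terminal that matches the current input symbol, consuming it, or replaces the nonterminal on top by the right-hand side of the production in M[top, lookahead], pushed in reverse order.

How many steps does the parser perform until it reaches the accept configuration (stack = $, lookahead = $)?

8

     Stack    Input    Action
  1  $ U      e e d $  expand U -> Q
  2  $ Q      e e d $  expand Q -> T T Q
  3  $ Q T T  e e d $  expand T -> e
  4  $ Q T e  e e d $  match e
  5  $ Q T    e d $    expand T -> e
  6  $ Q e    e d $    match e
  7  $ Q      d $      expand Q -> d
  8  $ d      d $      match d
Accept reached after 8 steps.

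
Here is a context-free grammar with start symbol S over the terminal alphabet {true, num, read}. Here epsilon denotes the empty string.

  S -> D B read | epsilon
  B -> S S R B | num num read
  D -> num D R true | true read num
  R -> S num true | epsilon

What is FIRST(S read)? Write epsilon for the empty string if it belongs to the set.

{num, read, true}

FIRST(D) = {num, true}
FIRST(S) = {epsilon, num, true}  (via D B read)
FIRST(R) = {epsilon, num, true}  (via S num true)
FIRST(B) = {num, true}  (via S S R B)
FIRST(S read): take FIRST of each symbol in turn, carrying on past any symbol whose FIRST contains epsilon; result {num, read, true}.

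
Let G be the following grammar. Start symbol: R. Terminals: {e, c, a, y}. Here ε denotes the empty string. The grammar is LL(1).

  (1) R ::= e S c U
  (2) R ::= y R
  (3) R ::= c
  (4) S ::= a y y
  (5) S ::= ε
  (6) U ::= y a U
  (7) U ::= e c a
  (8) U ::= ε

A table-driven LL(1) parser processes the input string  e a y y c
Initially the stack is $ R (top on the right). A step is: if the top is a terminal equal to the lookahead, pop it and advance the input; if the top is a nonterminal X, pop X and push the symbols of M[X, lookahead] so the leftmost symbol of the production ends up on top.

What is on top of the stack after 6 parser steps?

c

     Stack        Input        Action
  1  $ R          e a y y c $  expand R ::= e S c U
  2  $ U c S e    e a y y c $  match e
  3  $ U c S      a y y c $    expand S ::= a y y
  4  $ U c y y a  a y y c $    match a
  5  $ U c y y    y y c $      match y
  6  $ U c y      y c $        match y
Stack after step 6: $ U c (top = c).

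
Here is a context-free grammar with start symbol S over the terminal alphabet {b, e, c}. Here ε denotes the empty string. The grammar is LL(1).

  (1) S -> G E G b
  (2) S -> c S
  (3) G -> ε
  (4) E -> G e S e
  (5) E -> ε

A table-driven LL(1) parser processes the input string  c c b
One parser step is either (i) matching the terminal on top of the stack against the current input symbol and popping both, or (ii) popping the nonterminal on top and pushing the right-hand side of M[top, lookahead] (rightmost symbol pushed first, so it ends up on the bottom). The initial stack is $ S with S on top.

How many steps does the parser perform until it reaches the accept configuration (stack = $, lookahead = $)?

step 1: stack=$ S  input=c c b $  — expand S -> c S
step 2: stack=$ S c  input=c c b $  — match c
step 3: stack=$ S  input=c b $  — expand S -> c S
step 4: stack=$ S c  input=c b $  — match c
step 5: stack=$ S  input=b $  — expand S -> G E G b
step 6: stack=$ b G E G  input=b $  — expand G -> ε
step 7: stack=$ b G E  input=b $  — expand E -> ε
step 8: stack=$ b G  input=b $  — expand G -> ε
step 9: stack=$ b  input=b $  — match b
Accept reached after 9 steps.

9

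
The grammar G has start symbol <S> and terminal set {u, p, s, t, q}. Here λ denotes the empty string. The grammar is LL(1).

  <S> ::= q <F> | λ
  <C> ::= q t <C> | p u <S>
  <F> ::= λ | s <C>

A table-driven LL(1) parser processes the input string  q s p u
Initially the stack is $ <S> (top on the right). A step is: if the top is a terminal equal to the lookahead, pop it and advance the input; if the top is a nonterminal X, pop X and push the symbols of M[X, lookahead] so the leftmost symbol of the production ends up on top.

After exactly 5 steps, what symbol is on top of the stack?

step 1: stack=$ <S>  input=q s p u $  — expand <S> ::= q <F>
step 2: stack=$ <F> q  input=q s p u $  — match q
step 3: stack=$ <F>  input=s p u $  — expand <F> ::= s <C>
step 4: stack=$ <C> s  input=s p u $  — match s
step 5: stack=$ <C>  input=p u $  — expand <C> ::= p u <S>
Stack after step 5: $ <S> u p (top = p).

p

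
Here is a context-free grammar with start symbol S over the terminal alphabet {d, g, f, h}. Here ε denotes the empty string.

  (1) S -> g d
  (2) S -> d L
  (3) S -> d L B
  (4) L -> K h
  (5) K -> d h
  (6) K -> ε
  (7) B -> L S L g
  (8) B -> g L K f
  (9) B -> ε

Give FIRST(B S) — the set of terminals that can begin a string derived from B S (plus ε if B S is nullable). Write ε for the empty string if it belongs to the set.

FIRST(S): from S->g d we get {g}; from S->d L we get {d}; from S->d L B we get {d}. So FIRST(S) = {d, g}.
FIRST(K): from K->d h we get {d}; from K->ε we get {ε}. So FIRST(K) = {ε, d}.
FIRST(L): from L->K h we get {d, h}. So FIRST(L) = {d, h}.
FIRST(B): from B->L S L g we get {d, h}; from B->g L K f we get {g}; from B->ε we get {ε}. So FIRST(B) = {ε, d, g, h}.
FIRST(B S): take FIRST of each symbol in turn, carrying on past any symbol whose FIRST contains ε; result {d, g, h}.

{d, g, h}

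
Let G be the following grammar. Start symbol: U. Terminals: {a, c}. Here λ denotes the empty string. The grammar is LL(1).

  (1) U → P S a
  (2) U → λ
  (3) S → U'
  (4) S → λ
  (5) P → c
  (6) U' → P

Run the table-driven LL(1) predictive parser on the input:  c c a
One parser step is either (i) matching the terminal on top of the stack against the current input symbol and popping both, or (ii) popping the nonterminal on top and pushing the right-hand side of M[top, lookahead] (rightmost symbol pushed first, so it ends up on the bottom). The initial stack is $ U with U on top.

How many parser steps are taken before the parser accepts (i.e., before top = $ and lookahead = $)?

8

step 1: stack=$ U  input=c c a $  — expand U → P S a
step 2: stack=$ a S P  input=c c a $  — expand P → c
step 3: stack=$ a S c  input=c c a $  — match c
step 4: stack=$ a S  input=c a $  — expand S → U'
step 5: stack=$ a U'  input=c a $  — expand U' → P
step 6: stack=$ a P  input=c a $  — expand P → c
step 7: stack=$ a c  input=c a $  — match c
step 8: stack=$ a  input=a $  — match a
Accept reached after 8 steps.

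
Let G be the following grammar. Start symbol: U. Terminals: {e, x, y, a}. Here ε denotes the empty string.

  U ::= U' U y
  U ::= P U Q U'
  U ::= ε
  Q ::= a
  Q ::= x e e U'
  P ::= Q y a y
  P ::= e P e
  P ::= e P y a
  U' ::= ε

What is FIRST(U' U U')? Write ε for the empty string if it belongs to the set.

{ε, a, e, x, y}

FIRST(Q) = {a, x}
FIRST(U') = {ε}
FIRST(P) = {a, e, x}  (via Q y a y)
FIRST(U) = {ε, a, e, x, y}  (via U' U y, P U Q U')
FIRST(U' U U'): take FIRST of each symbol in turn, carrying on past any symbol whose FIRST contains ε; result {ε, a, e, x, y}.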